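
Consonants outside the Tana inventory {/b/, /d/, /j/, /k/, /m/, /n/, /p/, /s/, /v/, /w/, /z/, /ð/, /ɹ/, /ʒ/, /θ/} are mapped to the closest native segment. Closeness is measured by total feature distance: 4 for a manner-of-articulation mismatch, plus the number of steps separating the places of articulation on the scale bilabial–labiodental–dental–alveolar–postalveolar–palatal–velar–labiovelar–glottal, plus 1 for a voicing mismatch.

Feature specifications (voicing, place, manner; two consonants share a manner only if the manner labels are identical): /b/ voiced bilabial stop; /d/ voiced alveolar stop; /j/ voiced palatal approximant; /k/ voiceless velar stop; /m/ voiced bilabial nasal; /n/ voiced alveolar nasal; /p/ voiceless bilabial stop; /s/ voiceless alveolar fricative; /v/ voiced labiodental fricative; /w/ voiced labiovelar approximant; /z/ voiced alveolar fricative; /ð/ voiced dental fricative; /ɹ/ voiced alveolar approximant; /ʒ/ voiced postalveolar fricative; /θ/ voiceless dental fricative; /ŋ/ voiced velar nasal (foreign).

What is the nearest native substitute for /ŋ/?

/n/ is closest: same manner (nasal), place distance 3 (velar→alveolar), same voicing; total 3. Next closest is /j/ at distance 5.

n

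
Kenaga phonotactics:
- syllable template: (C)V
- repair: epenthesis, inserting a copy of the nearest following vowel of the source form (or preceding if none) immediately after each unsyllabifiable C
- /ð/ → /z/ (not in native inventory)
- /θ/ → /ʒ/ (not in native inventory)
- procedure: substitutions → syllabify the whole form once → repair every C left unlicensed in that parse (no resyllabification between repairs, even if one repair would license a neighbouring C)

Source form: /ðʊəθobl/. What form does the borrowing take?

Substitution: /ð/ → /z/, /θ/ → /ʒ/, giving /zʊəʒobl/.
Syllabifying with onset maximization leaves /b/, /l/ stranded (no codas are permitted; onsets are limited to one consonant).
Each unlicensed consonant becomes the onset of a new syllable: /b/ → /bo/, /l/ → /lo/.

zʊəʒobolo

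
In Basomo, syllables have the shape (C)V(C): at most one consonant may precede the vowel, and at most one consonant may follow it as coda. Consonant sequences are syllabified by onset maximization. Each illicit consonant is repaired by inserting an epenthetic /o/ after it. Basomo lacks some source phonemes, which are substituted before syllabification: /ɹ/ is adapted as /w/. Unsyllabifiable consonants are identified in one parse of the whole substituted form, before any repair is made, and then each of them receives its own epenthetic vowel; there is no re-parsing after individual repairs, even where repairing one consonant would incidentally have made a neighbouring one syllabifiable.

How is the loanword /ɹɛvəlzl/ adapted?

wɛvəlzolo

Substitution: /ɹ/ → /w/, giving /wɛvəlzl/.
Syllabifying with onset maximization leaves /z/, /l/ stranded (at most one coda consonant is licensed; onsets are limited to one consonant).
Each unlicensed consonant becomes the onset of a new syllable: /z/ → /zo/, /l/ → /lo/.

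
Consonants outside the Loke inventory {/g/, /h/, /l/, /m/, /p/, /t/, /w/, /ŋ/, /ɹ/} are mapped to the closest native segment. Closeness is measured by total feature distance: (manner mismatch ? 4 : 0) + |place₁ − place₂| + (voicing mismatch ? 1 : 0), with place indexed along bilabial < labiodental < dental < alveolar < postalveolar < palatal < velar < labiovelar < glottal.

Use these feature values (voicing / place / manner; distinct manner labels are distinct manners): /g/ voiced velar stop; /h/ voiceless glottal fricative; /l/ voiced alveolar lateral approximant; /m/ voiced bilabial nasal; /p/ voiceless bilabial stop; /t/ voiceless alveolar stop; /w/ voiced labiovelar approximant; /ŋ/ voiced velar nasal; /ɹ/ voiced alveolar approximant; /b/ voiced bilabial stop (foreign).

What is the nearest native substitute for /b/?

p

/p/ is closest: same manner (stop), place distance 0 (bilabial→bilabial), voicing differs (+1); total 1. Next closest is /m/ at distance 4.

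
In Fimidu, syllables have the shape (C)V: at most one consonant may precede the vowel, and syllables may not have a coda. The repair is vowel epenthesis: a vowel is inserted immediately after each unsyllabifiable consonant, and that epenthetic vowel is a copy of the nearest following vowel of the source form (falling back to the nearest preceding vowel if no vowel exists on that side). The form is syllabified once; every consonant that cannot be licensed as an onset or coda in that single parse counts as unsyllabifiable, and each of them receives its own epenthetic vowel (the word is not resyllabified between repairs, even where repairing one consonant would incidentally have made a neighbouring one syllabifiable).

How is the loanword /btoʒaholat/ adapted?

Syllabifying with onset maximization leaves /b/, /t/ stranded (no codas are permitted; onsets are limited to one consonant).
Epenthesis after each stranded consonant: /b/ → /bo/, /t/ → /ta/.

botoʒaholata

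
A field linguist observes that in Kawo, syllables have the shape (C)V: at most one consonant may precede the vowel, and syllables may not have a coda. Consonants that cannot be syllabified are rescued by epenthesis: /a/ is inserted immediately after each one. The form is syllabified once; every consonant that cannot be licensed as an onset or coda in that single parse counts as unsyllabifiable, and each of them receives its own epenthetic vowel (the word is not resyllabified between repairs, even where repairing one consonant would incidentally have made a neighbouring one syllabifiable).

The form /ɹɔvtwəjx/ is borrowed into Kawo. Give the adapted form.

ɹɔvatawəjaxa

The consonants /v/, /t/, /j/, /x/ cannot be parsed into a legal (C)V syllable (no codas are permitted; onsets are limited to one consonant).
Inserting the epenthetic vowel yields /v/ → /va/, /t/ → /ta/, /j/ → /ja/, /x/ → /xa/.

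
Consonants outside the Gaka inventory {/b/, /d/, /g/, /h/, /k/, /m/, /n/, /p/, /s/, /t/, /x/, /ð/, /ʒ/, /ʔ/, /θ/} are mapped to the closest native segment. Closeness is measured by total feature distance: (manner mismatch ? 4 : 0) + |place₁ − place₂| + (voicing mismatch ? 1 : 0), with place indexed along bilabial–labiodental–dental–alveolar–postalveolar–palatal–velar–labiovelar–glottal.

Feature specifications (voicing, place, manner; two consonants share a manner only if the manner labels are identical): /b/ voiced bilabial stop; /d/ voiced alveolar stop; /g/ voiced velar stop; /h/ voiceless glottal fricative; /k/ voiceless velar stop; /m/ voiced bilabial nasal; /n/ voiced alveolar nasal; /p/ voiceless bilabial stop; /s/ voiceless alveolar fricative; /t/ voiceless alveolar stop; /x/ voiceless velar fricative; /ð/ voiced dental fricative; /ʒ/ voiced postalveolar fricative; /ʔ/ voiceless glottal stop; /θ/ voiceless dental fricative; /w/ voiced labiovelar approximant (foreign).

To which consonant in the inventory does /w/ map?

g

/g/ is closest: manner differs (approximant→stop, +4), place distance 1 (labiovelar→velar), same voicing; total 5. Next closest is /h/ at distance 6.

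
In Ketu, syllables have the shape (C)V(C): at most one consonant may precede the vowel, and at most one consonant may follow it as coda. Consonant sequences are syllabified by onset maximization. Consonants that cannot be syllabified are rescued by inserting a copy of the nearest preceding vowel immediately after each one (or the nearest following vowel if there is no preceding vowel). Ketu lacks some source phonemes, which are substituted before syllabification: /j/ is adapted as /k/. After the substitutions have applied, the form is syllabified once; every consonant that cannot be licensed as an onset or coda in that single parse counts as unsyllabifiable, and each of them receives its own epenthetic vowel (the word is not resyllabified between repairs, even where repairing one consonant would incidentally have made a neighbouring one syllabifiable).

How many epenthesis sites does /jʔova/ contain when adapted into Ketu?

After substitution the input is /kʔova/.
The unsyllabifiable consonants are /k/; each receives one epenthetic vowel.

1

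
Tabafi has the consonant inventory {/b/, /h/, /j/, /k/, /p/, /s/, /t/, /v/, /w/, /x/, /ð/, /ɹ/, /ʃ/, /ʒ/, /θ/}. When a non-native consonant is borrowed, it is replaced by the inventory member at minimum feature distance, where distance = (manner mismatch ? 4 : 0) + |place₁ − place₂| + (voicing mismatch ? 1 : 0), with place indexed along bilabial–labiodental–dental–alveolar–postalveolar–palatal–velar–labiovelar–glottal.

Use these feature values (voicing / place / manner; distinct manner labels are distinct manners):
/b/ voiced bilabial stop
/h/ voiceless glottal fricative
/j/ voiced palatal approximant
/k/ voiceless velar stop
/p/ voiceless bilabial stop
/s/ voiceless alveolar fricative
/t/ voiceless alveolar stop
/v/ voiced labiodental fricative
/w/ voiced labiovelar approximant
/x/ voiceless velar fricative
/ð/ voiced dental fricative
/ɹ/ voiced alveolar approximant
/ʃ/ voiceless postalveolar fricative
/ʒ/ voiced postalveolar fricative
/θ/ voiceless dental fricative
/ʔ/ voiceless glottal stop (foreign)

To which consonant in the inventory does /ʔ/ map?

k

/k/ is closest: same manner (stop), place distance 2 (glottal→velar), same voicing; total 2. Next closest is /h/ at distance 4.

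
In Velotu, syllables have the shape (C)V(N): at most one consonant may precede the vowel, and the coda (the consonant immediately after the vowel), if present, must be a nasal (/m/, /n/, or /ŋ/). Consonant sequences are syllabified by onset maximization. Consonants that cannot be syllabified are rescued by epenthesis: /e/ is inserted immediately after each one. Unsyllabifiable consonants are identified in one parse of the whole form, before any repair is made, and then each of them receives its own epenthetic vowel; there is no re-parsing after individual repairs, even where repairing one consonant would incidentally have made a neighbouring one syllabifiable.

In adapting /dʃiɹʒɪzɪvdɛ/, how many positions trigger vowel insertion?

The unsyllabifiable consonants are /d/, /ɹ/, /v/; each receives one epenthetic vowel.

3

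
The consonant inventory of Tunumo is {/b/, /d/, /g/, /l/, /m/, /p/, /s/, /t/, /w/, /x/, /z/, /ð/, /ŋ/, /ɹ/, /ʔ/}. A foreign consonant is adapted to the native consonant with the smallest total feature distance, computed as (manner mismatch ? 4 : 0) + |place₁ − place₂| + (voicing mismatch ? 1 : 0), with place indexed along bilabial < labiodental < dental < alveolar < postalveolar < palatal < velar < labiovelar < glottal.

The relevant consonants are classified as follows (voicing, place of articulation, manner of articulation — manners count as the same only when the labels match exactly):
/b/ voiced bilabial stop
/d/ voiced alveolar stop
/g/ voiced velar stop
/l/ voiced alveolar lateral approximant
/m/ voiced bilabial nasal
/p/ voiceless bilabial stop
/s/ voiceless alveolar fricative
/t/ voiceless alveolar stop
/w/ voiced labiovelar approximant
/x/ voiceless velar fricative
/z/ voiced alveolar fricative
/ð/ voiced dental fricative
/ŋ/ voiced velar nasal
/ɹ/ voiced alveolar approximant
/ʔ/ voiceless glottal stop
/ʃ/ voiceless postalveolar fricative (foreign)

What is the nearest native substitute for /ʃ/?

s

/s/ is closest: same manner (fricative), place distance 1 (postalveolar→alveolar), same voicing; total 1. Next closest is /x/ at distance 2.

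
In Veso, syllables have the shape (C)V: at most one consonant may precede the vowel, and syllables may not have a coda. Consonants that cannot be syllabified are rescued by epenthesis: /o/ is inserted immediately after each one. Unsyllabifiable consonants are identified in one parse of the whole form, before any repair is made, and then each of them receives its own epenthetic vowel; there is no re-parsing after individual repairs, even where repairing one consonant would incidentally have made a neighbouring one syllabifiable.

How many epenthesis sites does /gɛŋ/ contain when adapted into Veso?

The unsyllabifiable consonants are /ŋ/; each receives one epenthetic vowel.

1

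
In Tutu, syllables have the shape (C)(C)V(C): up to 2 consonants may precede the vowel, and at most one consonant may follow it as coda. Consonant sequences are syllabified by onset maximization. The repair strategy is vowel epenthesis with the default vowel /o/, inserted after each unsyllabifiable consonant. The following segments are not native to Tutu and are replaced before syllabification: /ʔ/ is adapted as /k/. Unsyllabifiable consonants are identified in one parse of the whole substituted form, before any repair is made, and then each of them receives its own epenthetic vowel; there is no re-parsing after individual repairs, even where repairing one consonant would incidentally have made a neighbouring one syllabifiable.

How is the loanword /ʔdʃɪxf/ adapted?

kodʃɪxfo

Substitution: /ʔ/ → /k/, giving /kdʃɪxf/.
Under (C)(C)V(C), the unsyllabifiable consonants are /k/, /f/ (at most one coda consonant is licensed; onsets may contain at most 2 consonants).
Each unlicensed consonant becomes the onset of a new syllable: /k/ → /ko/, /f/ → /fo/.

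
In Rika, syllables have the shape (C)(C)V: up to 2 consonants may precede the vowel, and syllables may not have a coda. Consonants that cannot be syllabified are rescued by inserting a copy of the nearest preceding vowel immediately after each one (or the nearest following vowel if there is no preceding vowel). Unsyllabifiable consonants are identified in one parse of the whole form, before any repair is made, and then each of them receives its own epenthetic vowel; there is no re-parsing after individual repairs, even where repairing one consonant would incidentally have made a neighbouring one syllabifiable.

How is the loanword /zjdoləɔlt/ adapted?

zojdoləɔlɔtɔ

Under (C)(C)V, the unsyllabifiable consonants are /z/, /l/, /t/ (no codas are permitted; onsets may contain at most 2 consonants).
Epenthesis after each stranded consonant: /z/ → /zo/, /l/ → /lɔ/, /t/ → /tɔ/.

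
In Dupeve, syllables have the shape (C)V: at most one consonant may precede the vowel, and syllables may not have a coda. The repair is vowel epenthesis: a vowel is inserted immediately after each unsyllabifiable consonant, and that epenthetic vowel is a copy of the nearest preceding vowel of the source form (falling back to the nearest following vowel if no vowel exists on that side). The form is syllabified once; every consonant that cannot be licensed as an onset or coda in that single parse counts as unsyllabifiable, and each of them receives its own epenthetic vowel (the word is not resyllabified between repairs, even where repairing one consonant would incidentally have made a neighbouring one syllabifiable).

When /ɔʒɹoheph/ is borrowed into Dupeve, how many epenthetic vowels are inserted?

The unsyllabifiable consonants are /ʒ/, /p/, /h/; each receives one epenthetic vowel.

3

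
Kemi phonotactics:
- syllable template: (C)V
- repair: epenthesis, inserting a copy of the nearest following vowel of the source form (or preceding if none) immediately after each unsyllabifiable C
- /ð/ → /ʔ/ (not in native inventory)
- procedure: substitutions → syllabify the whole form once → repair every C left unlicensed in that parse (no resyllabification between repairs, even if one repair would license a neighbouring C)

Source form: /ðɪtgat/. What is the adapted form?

Substitution: /ð/ → /ʔ/, giving /ʔɪtgat/.
The consonants /t/, /t/ cannot be parsed into a legal (C)V syllable (no codas are permitted; onsets are limited to one consonant).
Each unlicensed consonant becomes the onset of a new syllable: /t/ → /ta/, /t/ → /ta/.

ʔɪtagata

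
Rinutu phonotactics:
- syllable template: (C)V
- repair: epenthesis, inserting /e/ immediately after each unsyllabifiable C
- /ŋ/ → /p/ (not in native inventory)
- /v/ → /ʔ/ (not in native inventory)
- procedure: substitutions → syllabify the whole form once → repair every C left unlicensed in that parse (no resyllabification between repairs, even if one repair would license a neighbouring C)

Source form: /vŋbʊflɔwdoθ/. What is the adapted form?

Substitution: /v/ → /ʔ/, /ŋ/ → /p/, giving /ʔpbʊflɔwdoθ/.
Under (C)V, the unsyllabifiable consonants are /ʔ/, /p/, /f/, /w/, /θ/ (no codas are permitted; onsets are limited to one consonant).
Inserting the epenthetic vowel yields /ʔ/ → /ʔe/, /p/ → /pe/, /f/ → /fe/, /w/ → /we/, /θ/ → /θe/.

ʔepebʊfelɔwedoθe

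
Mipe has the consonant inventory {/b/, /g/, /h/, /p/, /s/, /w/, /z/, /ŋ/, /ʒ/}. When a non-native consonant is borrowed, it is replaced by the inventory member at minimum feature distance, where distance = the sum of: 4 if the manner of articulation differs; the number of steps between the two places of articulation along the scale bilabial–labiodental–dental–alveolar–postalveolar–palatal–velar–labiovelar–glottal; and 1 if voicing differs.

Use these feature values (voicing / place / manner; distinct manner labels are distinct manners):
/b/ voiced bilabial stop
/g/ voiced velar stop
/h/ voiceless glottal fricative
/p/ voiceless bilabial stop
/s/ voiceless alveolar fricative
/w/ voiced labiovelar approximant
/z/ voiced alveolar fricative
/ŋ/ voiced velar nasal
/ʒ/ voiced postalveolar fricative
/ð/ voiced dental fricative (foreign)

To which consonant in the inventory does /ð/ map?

/z/ is closest: same manner (fricative), place distance 1 (dental→alveolar), same voicing; total 1. Next closest is /s/ at distance 2.

z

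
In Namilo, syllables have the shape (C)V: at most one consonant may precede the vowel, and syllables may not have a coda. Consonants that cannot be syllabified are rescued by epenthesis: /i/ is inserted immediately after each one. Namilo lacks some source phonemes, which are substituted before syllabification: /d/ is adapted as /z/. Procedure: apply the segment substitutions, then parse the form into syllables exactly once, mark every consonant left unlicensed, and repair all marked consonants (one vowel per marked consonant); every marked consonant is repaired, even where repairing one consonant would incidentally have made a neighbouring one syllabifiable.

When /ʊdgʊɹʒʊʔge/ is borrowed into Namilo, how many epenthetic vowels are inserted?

After substitution the input is /ʊzgʊɹʒʊʔge/.
The unsyllabifiable consonants are /z/, /ɹ/, /ʔ/; each receives one epenthetic vowel.

3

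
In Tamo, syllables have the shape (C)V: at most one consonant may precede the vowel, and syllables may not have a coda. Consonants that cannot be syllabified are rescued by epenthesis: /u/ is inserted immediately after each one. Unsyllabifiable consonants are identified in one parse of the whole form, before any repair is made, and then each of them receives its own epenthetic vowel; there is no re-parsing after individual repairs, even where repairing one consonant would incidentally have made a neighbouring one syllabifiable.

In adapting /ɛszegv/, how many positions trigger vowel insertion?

The unsyllabifiable consonants are /s/, /g/, /v/; each receives one epenthetic vowel.

3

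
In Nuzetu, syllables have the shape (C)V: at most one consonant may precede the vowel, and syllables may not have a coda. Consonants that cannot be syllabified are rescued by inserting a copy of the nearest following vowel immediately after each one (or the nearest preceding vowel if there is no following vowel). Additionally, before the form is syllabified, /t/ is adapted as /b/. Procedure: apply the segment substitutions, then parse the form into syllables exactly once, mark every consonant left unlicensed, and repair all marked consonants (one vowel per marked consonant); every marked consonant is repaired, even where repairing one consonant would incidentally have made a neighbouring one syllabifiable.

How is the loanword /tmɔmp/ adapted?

bɔmɔmɔpɔ

Substitution: /t/ → /b/, giving /bmɔmp/.
Syllabifying with onset maximization leaves /b/, /m/, /p/ stranded (no codas are permitted; onsets are limited to one consonant).
Inserting the epenthetic vowel yields /b/ → /bɔ/, /m/ → /mɔ/, /p/ → /pɔ/.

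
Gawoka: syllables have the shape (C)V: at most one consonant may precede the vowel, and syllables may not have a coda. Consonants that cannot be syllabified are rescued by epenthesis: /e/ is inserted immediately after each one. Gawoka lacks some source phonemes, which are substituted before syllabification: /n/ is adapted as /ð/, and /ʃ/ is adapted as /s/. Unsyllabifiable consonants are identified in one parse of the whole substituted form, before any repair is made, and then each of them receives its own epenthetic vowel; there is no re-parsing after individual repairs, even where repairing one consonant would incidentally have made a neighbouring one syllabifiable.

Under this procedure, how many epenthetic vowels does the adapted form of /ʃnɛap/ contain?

2

After substitution the input is /sðɛap/.
The unsyllabifiable consonants are /s/, /p/; each receives one epenthetic vowel.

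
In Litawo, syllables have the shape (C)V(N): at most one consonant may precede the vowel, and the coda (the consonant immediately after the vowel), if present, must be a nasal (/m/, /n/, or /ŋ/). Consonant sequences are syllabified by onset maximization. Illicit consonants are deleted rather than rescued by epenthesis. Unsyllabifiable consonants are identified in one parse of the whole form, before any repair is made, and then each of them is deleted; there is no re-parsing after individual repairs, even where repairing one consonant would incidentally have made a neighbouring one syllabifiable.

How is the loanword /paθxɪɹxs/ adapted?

paxɪ

Syllabifying with onset maximization leaves /θ/, /ɹ/, /x/, /s/ stranded (only a nasal (/m/, /n/, or /ŋ/) is licensed in coda position; onsets are limited to one consonant).
Each unlicensed consonant is deleted: /θ/, /ɹ/, /x/, /s/.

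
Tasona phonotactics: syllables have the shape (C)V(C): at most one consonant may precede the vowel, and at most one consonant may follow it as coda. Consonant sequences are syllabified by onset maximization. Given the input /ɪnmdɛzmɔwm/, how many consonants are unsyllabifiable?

2

Syllabifying with onset maximization leaves /m/, /m/ stranded (at most one coda consonant is licensed; onsets are limited to one consonant).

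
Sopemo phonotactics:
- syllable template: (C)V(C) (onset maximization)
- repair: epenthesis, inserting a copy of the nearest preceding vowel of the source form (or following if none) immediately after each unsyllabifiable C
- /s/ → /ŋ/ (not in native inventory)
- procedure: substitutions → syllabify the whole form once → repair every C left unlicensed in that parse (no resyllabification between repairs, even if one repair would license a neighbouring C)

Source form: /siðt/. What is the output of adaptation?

ŋiðti

Substitution: /s/ → /ŋ/, giving /ŋiðt/.
The consonants /t/ cannot be parsed into a legal (C)V(C) syllable (at most one coda consonant is licensed; onsets are limited to one consonant).
Inserting the epenthetic vowel yields /t/ → /ti/.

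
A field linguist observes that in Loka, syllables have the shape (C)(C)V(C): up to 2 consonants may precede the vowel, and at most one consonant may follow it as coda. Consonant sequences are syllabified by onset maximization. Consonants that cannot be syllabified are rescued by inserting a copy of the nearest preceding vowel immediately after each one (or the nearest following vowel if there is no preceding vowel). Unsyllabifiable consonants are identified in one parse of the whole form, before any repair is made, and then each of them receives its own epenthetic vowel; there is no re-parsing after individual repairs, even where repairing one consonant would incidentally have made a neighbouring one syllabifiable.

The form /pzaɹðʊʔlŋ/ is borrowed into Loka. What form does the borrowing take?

pzaɹðʊʔlʊŋʊ

Syllabifying with onset maximization leaves /l/, /ŋ/ stranded (at most one coda consonant is licensed; onsets may contain at most 2 consonants).
Each unlicensed consonant becomes the onset of a new syllable: /l/ → /lʊ/, /ŋ/ → /ŋʊ/.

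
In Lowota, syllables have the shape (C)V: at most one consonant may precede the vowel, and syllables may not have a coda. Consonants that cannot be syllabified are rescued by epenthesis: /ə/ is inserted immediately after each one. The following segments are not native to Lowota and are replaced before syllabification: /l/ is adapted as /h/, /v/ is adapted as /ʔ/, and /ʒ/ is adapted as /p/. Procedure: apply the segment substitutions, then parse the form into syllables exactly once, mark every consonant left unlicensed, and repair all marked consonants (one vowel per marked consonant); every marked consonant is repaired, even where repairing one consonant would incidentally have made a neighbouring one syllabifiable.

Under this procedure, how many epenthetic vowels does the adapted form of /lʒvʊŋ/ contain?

3

After substitution the input is /hpʔʊŋ/.
The unsyllabifiable consonants are /h/, /p/, /ŋ/; each receives one epenthetic vowel.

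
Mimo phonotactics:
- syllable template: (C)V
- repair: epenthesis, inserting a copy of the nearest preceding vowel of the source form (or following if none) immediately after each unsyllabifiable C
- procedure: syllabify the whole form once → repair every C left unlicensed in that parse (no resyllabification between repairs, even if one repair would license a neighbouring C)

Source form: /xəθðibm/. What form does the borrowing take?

xəθəðibimi

Under (C)V, the unsyllabifiable consonants are /θ/, /b/, /m/ (no codas are permitted; onsets are limited to one consonant).
Epenthesis after each stranded consonant: /θ/ → /θə/, /b/ → /bi/, /m/ → /mi/.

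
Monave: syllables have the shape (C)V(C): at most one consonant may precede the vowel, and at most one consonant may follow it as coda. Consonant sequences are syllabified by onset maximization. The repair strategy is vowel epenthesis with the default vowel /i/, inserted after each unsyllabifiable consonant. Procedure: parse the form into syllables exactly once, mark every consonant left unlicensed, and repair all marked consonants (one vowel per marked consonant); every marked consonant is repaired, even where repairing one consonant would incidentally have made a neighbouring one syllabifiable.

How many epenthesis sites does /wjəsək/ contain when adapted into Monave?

The unsyllabifiable consonants are /w/; each receives one epenthetic vowel.

1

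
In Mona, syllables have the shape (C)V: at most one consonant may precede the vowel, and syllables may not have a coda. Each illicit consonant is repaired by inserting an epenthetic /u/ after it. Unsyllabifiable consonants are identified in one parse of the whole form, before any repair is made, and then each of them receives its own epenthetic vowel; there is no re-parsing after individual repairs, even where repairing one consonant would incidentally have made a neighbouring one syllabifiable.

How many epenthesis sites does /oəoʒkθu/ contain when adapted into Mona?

2

The unsyllabifiable consonants are /ʒ/, /k/; each receives one epenthetic vowel.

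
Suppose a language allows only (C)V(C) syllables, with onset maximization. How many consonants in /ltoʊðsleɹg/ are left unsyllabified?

The consonants /l/, /s/, /g/ cannot be parsed into a legal (C)V(C) syllable (at most one coda consonant is licensed; onsets are limited to one consonant).

3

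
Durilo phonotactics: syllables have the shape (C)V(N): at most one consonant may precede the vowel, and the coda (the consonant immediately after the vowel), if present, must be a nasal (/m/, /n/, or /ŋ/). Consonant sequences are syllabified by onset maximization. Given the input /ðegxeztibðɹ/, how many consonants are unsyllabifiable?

Syllabifying with onset maximization leaves /g/, /z/, /b/, /ð/, /ɹ/ stranded (only a nasal (/m/, /n/, or /ŋ/) is licensed in coda position; onsets are limited to one consonant).

5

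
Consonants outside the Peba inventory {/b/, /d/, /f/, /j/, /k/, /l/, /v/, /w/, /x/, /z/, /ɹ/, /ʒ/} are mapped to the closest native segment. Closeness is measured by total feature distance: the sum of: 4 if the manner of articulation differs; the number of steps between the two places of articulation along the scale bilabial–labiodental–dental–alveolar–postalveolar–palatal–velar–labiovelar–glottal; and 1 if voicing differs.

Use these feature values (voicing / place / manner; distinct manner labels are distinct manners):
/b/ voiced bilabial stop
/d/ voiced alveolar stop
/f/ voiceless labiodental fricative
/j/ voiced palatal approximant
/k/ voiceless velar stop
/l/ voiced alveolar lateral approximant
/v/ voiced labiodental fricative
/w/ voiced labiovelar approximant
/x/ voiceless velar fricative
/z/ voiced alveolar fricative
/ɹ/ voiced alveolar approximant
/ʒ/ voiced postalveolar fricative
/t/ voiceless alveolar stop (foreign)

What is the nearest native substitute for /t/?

d

/d/ is closest: same manner (stop), place distance 0 (alveolar→alveolar), voicing differs (+1); total 1. Next closest is /k/ at distance 3.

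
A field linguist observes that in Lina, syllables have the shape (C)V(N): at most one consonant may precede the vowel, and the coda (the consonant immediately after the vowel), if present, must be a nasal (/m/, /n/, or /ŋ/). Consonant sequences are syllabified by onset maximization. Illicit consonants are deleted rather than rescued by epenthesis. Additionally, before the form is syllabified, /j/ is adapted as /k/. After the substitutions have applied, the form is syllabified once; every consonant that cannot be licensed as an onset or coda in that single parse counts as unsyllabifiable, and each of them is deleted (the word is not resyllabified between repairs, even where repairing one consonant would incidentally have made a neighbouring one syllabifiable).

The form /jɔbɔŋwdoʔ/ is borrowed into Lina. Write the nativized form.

kɔbɔŋdo

Substitution: /j/ → /k/, giving /kɔbɔŋwdoʔ/.
Under (C)V(N), the unsyllabifiable consonants are /w/, /ʔ/ (only a nasal (/m/, /n/, or /ŋ/) is licensed in coda position; onsets are limited to one consonant).
Each unlicensed consonant is deleted: /w/, /ʔ/.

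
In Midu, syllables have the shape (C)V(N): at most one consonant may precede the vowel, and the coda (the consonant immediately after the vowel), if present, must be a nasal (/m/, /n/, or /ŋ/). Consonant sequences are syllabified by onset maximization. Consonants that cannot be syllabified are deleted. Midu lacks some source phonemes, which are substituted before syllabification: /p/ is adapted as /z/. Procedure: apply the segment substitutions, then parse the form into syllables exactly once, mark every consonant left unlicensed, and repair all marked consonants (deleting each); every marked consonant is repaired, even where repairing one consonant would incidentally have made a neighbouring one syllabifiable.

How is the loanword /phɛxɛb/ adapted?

Substitution: /p/ → /z/, giving /zhɛxɛb/.
Under (C)V(N), the unsyllabifiable consonants are /z/, /b/ (only a nasal (/m/, /n/, or /ŋ/) is licensed in coda position; onsets are limited to one consonant).
Each unlicensed consonant is deleted: /z/, /b/.

hɛxɛ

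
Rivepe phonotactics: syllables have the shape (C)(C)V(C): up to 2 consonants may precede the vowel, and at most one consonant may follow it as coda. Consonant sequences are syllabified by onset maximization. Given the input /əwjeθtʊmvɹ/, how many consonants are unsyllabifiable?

Under (C)(C)V(C), the unsyllabifiable consonants are /v/, /ɹ/ (at most one coda consonant is licensed; onsets may contain at most 2 consonants).

2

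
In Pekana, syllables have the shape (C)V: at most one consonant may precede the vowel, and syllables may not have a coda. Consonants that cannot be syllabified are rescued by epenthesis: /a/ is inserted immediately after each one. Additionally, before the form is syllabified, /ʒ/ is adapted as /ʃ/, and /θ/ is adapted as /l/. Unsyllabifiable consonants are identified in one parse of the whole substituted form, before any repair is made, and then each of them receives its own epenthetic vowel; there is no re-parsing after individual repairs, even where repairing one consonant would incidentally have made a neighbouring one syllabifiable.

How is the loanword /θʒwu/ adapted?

laʃawu

Substitution: /θ/ → /l/, /ʒ/ → /ʃ/, giving /lʃwu/.
The consonants /l/, /ʃ/ cannot be parsed into a legal (C)V syllable (no codas are permitted; onsets are limited to one consonant).
Each unlicensed consonant becomes the onset of a new syllable: /l/ → /la/, /ʃ/ → /ʃa/.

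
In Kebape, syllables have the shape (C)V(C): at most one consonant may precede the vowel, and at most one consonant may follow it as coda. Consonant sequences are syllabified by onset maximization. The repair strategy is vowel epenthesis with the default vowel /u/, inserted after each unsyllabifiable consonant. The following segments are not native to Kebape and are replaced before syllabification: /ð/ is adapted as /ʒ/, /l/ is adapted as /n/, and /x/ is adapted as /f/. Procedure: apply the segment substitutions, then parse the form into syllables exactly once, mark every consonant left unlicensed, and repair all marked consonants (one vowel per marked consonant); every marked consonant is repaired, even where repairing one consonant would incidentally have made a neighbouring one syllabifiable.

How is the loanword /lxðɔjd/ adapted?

nufuʒɔjdu

Substitution: /l/ → /n/, /x/ → /f/, /ð/ → /ʒ/, giving /nfʒɔjd/.
Syllabifying with onset maximization leaves /n/, /f/, /d/ stranded (at most one coda consonant is licensed; onsets are limited to one consonant).
Each unlicensed consonant becomes the onset of a new syllable: /n/ → /nu/, /f/ → /fu/, /d/ → /du/.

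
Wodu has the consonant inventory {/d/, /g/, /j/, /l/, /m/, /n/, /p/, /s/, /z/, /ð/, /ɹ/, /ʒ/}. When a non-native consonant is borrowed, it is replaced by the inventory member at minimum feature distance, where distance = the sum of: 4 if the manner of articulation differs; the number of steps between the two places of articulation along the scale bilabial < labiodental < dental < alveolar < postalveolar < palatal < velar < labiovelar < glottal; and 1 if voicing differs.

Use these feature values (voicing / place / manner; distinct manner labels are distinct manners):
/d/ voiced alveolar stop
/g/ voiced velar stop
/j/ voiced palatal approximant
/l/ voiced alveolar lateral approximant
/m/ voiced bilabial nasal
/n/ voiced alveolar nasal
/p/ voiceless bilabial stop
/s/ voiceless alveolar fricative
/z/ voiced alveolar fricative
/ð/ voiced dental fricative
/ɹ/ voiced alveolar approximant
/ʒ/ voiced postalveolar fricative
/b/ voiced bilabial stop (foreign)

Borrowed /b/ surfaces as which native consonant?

/p/ is closest: same manner (stop), place distance 0 (bilabial→bilabial), voicing differs (+1); total 1. Next closest is /d/ at distance 3.

p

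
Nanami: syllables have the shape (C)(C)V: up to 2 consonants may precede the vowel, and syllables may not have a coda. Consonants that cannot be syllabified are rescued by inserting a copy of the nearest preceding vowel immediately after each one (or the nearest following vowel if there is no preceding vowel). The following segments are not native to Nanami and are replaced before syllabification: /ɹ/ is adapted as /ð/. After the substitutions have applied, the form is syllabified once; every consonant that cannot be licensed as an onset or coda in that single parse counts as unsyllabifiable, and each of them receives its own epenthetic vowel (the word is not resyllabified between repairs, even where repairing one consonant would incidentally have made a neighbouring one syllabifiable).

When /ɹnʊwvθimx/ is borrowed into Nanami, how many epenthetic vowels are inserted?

3

After substitution the input is /ðnʊwvθimx/.
The unsyllabifiable consonants are /w/, /m/, /x/; each receives one epenthetic vowel.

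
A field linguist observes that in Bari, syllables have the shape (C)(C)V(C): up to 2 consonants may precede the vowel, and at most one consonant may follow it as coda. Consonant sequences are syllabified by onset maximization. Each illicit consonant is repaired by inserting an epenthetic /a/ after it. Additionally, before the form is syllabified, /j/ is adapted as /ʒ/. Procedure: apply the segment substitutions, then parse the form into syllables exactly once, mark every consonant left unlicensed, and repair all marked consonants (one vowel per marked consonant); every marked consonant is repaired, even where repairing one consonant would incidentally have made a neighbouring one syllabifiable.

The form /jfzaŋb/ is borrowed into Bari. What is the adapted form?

ʒafzaŋba

Substitution: /j/ → /ʒ/, giving /ʒfzaŋb/.
The consonants /ʒ/, /b/ cannot be parsed into a legal (C)(C)V(C) syllable (at most one coda consonant is licensed; onsets may contain at most 2 consonants).
Inserting the epenthetic vowel yields /ʒ/ → /ʒa/, /b/ → /ba/.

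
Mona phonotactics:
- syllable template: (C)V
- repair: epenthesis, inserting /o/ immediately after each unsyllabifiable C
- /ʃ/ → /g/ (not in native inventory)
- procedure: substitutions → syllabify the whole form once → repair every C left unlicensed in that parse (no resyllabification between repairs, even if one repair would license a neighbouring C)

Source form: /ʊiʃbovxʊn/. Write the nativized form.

Substitution: /ʃ/ → /g/, giving /ʊigbovxʊn/.
Syllabifying with onset maximization leaves /g/, /v/, /n/ stranded (no codas are permitted; onsets are limited to one consonant).
Inserting the epenthetic vowel yields /g/ → /go/, /v/ → /vo/, /n/ → /no/.

ʊigobovoxʊno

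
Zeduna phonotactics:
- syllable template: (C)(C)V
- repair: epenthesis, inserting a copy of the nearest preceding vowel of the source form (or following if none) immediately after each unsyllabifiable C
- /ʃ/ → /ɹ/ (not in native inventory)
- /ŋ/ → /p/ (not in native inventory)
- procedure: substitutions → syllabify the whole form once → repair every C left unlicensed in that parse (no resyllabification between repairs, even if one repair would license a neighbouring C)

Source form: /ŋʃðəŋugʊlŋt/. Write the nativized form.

Substitution: /ŋ/ → /p/, /ʃ/ → /ɹ/, giving /pɹðəpugʊlpt/.
Under (C)(C)V, the unsyllabifiable consonants are /p/, /l/, /p/, /t/ (no codas are permitted; onsets may contain at most 2 consonants).
Each unlicensed consonant becomes the onset of a new syllable: /p/ → /pə/, /l/ → /lʊ/, /p/ → /pʊ/, /t/ → /tʊ/.

pəɹðəpugʊlʊpʊtʊ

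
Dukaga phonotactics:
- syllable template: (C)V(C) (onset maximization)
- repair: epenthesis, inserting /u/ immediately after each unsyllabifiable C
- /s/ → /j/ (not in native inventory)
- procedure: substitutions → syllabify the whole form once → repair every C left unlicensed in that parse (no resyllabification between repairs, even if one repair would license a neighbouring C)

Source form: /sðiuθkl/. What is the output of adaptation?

juðiuθkulu

Substitution: /s/ → /j/, giving /jðiuθkl/.
Under (C)V(C), the unsyllabifiable consonants are /j/, /k/, /l/ (at most one coda consonant is licensed; onsets are limited to one consonant).
Each unlicensed consonant becomes the onset of a new syllable: /j/ → /ju/, /k/ → /ku/, /l/ → /lu/.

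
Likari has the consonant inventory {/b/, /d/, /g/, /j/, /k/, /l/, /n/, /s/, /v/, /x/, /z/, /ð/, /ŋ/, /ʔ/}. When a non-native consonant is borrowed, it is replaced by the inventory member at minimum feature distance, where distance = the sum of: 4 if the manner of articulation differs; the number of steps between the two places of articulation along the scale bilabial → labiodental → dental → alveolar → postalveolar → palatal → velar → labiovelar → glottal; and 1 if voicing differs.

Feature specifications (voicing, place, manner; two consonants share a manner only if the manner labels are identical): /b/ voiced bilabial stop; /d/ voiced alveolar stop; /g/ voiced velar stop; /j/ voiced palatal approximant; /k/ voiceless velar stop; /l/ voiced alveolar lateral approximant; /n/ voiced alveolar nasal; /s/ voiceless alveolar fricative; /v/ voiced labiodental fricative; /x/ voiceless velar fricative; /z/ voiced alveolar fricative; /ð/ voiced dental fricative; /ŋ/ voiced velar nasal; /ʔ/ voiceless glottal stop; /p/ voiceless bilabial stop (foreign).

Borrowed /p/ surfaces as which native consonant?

b

/b/ is closest: same manner (stop), place distance 0 (bilabial→bilabial), voicing differs (+1); total 1. Next closest is /d/ at distance 4.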